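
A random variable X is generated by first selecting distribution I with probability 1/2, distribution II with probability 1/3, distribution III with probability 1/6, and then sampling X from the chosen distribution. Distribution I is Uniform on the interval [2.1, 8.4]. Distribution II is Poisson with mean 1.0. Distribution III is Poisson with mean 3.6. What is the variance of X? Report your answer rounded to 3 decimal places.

6.200

Per component, I: μ=5.25, E[X²]=30.87; II: μ=1, E[X²]=2; III: μ=3.6, E[X²]=16.56.
E[X] = 0.5·5.25 + 0.333333·1 + 0.166667·3.6 = 3.55833.
E[X²] = 0.5·30.87 + 0.333333·2 + 0.166667·16.56 = 18.8617.
Var(X) = E[X²] − (E[X])² = 18.8617 − 12.6617 = 6.19993.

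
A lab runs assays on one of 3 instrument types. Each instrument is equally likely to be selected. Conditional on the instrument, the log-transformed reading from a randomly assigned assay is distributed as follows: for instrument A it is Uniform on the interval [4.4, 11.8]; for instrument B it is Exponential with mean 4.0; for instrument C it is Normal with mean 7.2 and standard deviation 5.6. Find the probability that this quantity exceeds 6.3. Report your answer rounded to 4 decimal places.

Conditional on each instrument, P(X > 6.3): A: 0.743243; B: 0.207008; C: 0.563841.
By total probability, P(X > 6.3) = 0.333333·0.743243 + 0.333333·0.207008 + 0.333333·0.563841 = 0.504697.

0.5047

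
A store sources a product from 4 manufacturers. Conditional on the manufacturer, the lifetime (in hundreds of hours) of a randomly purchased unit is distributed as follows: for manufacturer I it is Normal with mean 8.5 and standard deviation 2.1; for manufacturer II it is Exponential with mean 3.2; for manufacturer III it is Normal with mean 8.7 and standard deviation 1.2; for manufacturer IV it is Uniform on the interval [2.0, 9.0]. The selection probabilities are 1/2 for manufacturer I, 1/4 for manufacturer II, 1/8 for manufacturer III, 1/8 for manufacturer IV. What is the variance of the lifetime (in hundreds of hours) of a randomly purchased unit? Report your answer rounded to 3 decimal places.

Per component, I: μ=8.5, E[X²]=76.66; II: μ=3.2, E[X²]=20.48; III: μ=8.7, E[X²]=77.13; IV: μ=5.5, E[X²]=34.3333.
E[X] = 0.5·8.5 + 0.25·3.2 + 0.125·8.7 + 0.125·5.5 = 6.825.
E[X²] = 0.5·76.66 + 0.25·20.48 + 0.125·77.13 + 0.125·34.3333 = 57.3829.
Var(X) = E[X²] − (E[X])² = 57.3829 − 46.5806 = 10.8023.

10.802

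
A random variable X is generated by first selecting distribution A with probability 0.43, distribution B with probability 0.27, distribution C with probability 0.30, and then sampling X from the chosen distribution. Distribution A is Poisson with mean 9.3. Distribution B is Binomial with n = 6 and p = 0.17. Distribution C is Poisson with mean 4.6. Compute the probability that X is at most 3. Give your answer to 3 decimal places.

Conditional on each component, P(X ≤ 3): A: 0.0171516; B: 0.990638; C: 0.325706.
By total probability, P(X ≤ 3) = 0.43·0.0171516 + 0.27·0.990638 + 0.3·0.325706 = 0.372559.

0.373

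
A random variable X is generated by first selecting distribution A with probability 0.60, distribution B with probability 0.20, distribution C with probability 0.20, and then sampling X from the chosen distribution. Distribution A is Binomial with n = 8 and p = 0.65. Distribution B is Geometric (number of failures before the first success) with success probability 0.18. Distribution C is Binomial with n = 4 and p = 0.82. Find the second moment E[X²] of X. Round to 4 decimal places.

For each component E[X²] = Var + (mean)², giving A: 28.86; B: 46.0617; C: 11.3488.
Overall E[X²] = 0.6·28.86 + 0.2·46.0617 + 0.2·11.3488 = 28.7981.

28.7981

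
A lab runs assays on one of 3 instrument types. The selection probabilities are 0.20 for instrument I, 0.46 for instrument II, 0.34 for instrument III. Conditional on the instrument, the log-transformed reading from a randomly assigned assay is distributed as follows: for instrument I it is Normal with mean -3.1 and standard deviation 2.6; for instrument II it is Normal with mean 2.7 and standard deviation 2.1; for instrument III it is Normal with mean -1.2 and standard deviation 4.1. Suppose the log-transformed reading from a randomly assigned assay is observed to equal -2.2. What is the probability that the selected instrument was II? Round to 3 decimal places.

Likelihoods f(-2.2 | ·): I: 0.144517; II: 0.0124866; III: 0.0944514.
Posterior ∝ prior × likelihood. Numerator for II: 0.46·0.0124866 = 0.00574384.
Normalizing constant: 0.2·0.144517 + 0.46·0.0124866 + 0.34·0.0944514 = 0.0667606.
P(II | observation) = 0.00574384 / 0.0667606 = 0.0860364.

0.086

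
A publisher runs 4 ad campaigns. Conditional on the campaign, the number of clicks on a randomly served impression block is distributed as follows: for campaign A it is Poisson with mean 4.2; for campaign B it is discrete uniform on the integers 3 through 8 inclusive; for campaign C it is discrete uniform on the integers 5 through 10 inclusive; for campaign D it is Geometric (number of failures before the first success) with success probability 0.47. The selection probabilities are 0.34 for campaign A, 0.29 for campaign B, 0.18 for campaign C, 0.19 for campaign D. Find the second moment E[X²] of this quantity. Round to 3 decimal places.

For each component E[X²] = Var + (mean)², giving A: 21.84; B: 33.1667; C: 59.1667; D: 3.67089.
Overall E[X²] = 0.34·21.84 + 0.29·33.1667 + 0.18·59.1667 + 0.19·3.67089 = 28.3914.

28.391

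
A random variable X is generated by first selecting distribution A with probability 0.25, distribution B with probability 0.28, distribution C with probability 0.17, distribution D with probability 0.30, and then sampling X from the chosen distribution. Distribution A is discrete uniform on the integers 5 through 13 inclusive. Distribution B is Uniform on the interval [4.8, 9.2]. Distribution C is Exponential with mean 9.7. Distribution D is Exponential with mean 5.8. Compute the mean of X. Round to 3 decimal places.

Component means — A: 9; B: 7; C: 9.7; D: 5.8.
E[X] = 0.25·9 + 0.28·7 + 0.17·9.7 + 0.3·5.8 = 7.599.

7.599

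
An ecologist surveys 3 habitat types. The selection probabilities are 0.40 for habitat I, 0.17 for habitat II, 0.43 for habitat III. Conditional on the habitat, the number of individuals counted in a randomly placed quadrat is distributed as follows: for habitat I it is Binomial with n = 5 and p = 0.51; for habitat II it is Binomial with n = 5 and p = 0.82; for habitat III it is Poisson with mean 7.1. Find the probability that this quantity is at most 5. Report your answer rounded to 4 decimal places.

Conditional on each habitat, P(X ≤ 5): I: 1; II: 1; III: 0.288119.
By total probability, P(X ≤ 5) = 0.4·1 + 0.17·1 + 0.43·0.288119 = 0.693891.

0.6939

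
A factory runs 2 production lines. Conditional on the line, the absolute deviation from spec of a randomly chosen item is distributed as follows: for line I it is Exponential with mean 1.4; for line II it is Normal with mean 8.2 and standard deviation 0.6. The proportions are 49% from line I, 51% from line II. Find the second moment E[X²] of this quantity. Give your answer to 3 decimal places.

36.397

For each component E[X²] = Var + (mean)², giving I: 3.92; II: 67.6.
Overall E[X²] = 0.49·3.92 + 0.51·67.6 = 36.3968.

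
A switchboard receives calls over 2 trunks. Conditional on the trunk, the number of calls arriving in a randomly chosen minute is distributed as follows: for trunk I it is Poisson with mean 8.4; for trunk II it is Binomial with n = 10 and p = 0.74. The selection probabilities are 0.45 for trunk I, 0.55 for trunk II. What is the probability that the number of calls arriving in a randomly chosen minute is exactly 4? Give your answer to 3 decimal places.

Conditional on each trunk, P(X = 4): I: 0.0466479; II: 0.019453.
By total probability, P(X = 4) = 0.45·0.0466479 + 0.55·0.019453 = 0.0316907.

0.032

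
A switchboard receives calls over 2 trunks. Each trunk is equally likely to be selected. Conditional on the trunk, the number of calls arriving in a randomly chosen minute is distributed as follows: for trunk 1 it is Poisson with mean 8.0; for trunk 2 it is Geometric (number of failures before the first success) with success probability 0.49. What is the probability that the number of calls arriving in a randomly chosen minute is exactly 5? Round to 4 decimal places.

0.0543

Conditional on each trunk, P(X = 5): 1: 0.0916037; 2: 0.0169062.
By total probability, P(X = 5) = 0.5·0.0916037 + 0.5·0.0169062 = 0.0542549.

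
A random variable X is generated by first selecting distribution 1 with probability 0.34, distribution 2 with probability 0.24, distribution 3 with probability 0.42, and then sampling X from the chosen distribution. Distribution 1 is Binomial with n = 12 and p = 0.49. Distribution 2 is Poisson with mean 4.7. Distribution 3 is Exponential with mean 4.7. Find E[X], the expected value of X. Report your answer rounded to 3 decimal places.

5.101

Component means — 1: 5.88; 2: 4.7; 3: 4.7.
E[X] = 0.34·5.88 + 0.24·4.7 + 0.42·4.7 = 5.1012.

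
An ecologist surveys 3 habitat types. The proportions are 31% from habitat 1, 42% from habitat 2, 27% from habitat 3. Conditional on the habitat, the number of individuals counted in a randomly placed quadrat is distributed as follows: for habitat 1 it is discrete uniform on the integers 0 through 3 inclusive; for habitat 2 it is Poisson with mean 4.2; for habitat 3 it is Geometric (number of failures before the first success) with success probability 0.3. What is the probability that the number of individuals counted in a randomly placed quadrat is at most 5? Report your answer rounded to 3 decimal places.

Conditional on each habitat, P(X ≤ 5): 1: 1; 2: 0.753143; 3: 0.882351.
By total probability, P(X ≤ 5) = 0.31·1 + 0.42·0.753143 + 0.27·0.882351 = 0.864555.

0.865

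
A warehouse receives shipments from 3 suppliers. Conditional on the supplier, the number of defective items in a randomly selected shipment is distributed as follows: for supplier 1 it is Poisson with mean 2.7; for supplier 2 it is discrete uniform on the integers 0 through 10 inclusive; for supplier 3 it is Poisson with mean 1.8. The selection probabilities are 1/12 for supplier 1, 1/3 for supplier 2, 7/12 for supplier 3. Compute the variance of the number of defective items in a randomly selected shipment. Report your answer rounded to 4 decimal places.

Per component, 1: μ=2.7, E[X²]=9.99; 2: μ=5, E[X²]=35; 3: μ=1.8, E[X²]=5.04.
E[X] = 0.0833333·2.7 + 0.333333·5 + 0.583333·1.8 = 2.94167.
E[X²] = 0.0833333·9.99 + 0.333333·35 + 0.583333·5.04 = 15.4392.
Var(X) = E[X²] − (E[X])² = 15.4392 − 8.6534 = 6.78576.

6.7858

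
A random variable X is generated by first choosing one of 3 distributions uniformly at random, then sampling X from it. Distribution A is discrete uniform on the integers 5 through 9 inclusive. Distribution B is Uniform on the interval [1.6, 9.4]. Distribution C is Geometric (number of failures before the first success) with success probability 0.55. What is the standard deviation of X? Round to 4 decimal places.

Per component, A: μ=7, E[X²]=51; B: μ=5.5, E[X²]=35.32; C: μ=0.818182, E[X²]=2.15702.
E[X] = 0.333333·7 + 0.333333·5.5 + 0.333333·0.818182 = 4.43939.
E[X²] = 0.333333·51 + 0.333333·35.32 + 0.333333·2.15702 = 29.4923.
Var(X) = E[X²] − (E[X])² = 29.4923 − 19.7082 = 9.78412.
SD(X) = √9.78412 = 3.12796.

3.1280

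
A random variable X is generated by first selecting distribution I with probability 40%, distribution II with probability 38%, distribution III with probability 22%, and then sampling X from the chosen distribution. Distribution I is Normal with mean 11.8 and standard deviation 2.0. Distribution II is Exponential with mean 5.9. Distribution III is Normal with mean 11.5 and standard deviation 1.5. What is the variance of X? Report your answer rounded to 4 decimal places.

23.2435

Per component, I: μ=11.8, E[X²]=143.24; II: μ=5.9, E[X²]=69.62; III: μ=11.5, E[X²]=134.5.
E[X] = 0.4·11.8 + 0.38·5.9 + 0.22·11.5 = 9.492.
E[X²] = 0.4·143.24 + 0.38·69.62 + 0.22·134.5 = 113.342.
Var(X) = E[X²] − (E[X])² = 113.342 − 90.0981 = 23.2435.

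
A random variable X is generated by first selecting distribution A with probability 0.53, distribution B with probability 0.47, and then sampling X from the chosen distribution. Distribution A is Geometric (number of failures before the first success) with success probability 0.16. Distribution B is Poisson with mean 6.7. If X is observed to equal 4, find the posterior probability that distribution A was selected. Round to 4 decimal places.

Likelihoods P(X=4 | ·): A: 0.0796594; B: 0.103351.
Posterior ∝ prior × likelihood. Numerator for A: 0.53·0.0796594 = 0.0422195.
Normalizing constant: 0.53·0.0796594 + 0.47·0.103351 = 0.0907945.
P(A | observation) = 0.0422195 / 0.0907945 = 0.465001.

0.4650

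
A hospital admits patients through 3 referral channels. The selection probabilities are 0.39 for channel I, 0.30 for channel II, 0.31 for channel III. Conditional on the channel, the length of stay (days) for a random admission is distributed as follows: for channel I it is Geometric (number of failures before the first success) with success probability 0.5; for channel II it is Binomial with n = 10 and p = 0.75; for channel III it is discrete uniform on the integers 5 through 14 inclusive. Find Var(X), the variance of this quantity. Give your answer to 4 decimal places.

17.9503

Per component, I: μ=1, E[X²]=3; II: μ=7.5, E[X²]=58.125; III: μ=9.5, E[X²]=98.5.
E[X] = 0.39·1 + 0.3·7.5 + 0.31·9.5 = 5.585.
E[X²] = 0.39·3 + 0.3·58.125 + 0.31·98.5 = 49.1425.
Var(X) = E[X²] − (E[X])² = 49.1425 − 31.1922 = 17.9503.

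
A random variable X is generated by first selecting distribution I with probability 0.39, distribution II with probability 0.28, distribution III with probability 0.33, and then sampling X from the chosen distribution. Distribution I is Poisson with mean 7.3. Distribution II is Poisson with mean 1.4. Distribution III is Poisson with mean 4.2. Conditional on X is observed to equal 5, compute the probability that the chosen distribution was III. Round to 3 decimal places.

Likelihoods P(X=5 | ·): I: 0.116703; II: 0.0110521; III: 0.163316.
Posterior ∝ prior × likelihood. Numerator for III: 0.33·0.163316 = 0.0538942.
Normalizing constant: 0.39·0.116703 + 0.28·0.0110521 + 0.33·0.163316 = 0.102503.
P(III | observation) = 0.0538942 / 0.102503 = 0.525781.

0.526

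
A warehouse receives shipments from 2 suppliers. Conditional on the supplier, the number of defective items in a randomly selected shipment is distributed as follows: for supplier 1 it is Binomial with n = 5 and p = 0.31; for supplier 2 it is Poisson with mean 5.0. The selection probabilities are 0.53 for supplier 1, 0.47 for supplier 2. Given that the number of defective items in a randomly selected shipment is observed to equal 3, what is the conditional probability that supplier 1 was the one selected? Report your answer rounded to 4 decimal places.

Likelihoods P(X=3 | ·): 1: 0.141835; 2: 0.140374.
Posterior ∝ prior × likelihood. Numerator for 1: 0.53·0.141835 = 0.0751725.
Normalizing constant: 0.53·0.141835 + 0.47·0.140374 = 0.141148.
P(1 | observation) = 0.0751725 / 0.141148 = 0.532578.

0.5326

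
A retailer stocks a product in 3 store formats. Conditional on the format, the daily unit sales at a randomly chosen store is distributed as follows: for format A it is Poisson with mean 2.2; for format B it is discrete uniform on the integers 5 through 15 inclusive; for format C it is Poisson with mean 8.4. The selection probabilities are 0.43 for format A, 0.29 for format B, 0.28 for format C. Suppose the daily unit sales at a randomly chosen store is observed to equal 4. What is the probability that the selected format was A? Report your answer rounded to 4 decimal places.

Likelihoods P(X=4 | ·): A: 0.108151; B: 0; C: 0.0466479.
Posterior ∝ prior × likelihood. Numerator for A: 0.43·0.108151 = 0.046505.
Normalizing constant: 0.43·0.108151 + 0.29·0 + 0.28·0.0466479 = 0.0595665.
P(A | observation) = 0.046505 / 0.0595665 = 0.780725.

0.7807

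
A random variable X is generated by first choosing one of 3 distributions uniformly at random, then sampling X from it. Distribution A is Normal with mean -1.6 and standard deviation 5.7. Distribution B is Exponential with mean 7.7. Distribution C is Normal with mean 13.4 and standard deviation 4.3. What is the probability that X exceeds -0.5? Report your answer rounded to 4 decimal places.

Conditional on each component, P(X > -0.5): A: 0.423486; B: 1; C: 0.999387.
By total probability, P(X > -0.5) = 0.333333·0.423486 + 0.333333·1 + 0.333333·0.999387 = 0.807624.

0.8076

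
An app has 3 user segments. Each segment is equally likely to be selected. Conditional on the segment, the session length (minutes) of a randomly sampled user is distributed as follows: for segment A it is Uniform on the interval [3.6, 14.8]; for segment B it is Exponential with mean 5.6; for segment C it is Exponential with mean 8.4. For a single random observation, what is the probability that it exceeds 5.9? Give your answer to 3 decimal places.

0.546

Conditional on each segment, P(X > 5.9): A: 0.794643; B: 0.34869; C: 0.495404.
By total probability, P(X > 5.9) = 0.333333·0.794643 + 0.333333·0.34869 + 0.333333·0.495404 = 0.546246.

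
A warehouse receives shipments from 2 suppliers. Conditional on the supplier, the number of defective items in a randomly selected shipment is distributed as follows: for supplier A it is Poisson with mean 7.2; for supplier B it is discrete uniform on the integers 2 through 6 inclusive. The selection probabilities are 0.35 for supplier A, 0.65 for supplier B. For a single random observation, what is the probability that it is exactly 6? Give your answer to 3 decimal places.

0.181

Conditional on each supplier, P(X = 6): A: 0.144458; B: 0.2.
By total probability, P(X = 6) = 0.35·0.144458 + 0.65·0.2 = 0.18056.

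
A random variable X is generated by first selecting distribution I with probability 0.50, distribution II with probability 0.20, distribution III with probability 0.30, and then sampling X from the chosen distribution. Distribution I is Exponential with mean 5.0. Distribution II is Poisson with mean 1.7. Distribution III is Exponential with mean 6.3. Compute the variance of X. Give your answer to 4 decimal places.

27.3591

Per component, I: μ=5, E[X²]=50; II: μ=1.7, E[X²]=4.59; III: μ=6.3, E[X²]=79.38.
E[X] = 0.5·5 + 0.2·1.7 + 0.3·6.3 = 4.73.
E[X²] = 0.5·50 + 0.2·4.59 + 0.3·79.38 = 49.732.
Var(X) = E[X²] − (E[X])² = 49.732 − 22.3729 = 27.3591.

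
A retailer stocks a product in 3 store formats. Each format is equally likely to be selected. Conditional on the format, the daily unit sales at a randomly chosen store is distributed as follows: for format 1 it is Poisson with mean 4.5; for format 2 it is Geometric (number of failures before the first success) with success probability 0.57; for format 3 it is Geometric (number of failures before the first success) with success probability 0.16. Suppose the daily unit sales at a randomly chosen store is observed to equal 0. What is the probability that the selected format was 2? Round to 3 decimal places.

Likelihoods P(X=0 | ·): 1: 0.011109; 2: 0.57; 3: 0.16.
Posterior ∝ prior × likelihood. Numerator for 2: 0.333333·0.57 = 0.19.
Normalizing constant: 0.333333·0.011109 + 0.333333·0.57 + 0.333333·0.16 = 0.247036.
P(2 | observation) = 0.19 / 0.247036 = 0.769118.

0.769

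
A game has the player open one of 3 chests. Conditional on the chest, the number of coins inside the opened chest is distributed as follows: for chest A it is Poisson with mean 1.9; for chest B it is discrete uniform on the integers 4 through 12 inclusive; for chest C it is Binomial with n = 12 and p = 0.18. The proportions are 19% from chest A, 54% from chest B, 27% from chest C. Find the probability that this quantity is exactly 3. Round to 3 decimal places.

Conditional on each chest, P(X = 3): A: 0.170982; B: 0; C: 0.215063.
By total probability, P(X = 3) = 0.19·0.170982 + 0.54·0 + 0.27·0.215063 = 0.0905535.

0.091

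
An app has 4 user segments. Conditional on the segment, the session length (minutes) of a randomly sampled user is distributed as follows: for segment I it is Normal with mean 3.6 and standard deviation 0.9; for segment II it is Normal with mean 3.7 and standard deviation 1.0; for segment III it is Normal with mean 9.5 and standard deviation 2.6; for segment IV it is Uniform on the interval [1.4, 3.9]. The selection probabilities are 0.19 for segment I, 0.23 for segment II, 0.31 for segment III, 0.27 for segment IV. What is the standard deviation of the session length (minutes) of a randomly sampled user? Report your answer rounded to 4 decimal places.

Per component, I: μ=3.6, E[X²]=13.77; II: μ=3.7, E[X²]=14.69; III: μ=9.5, E[X²]=97.01; IV: μ=2.65, E[X²]=7.54333.
E[X] = 0.19·3.6 + 0.23·3.7 + 0.31·9.5 + 0.27·2.65 = 5.1955.
E[X²] = 0.19·13.77 + 0.23·14.69 + 0.31·97.01 + 0.27·7.54333 = 38.1048.
Var(X) = E[X²] − (E[X])² = 38.1048 − 26.9932 = 11.1116.
SD(X) = √11.1116 = 3.3334.

3.3334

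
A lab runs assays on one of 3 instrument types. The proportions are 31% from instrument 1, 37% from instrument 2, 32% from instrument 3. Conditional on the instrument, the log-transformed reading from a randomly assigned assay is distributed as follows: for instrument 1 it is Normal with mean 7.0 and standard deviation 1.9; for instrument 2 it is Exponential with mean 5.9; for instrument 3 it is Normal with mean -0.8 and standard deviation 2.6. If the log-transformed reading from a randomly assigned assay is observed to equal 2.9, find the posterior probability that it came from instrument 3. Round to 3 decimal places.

Likelihoods f(2.9 | ·): 1: 0.0204648; 2: 0.103677; 3: 0.0557419.
Posterior ∝ prior × likelihood. Numerator for 3: 0.32·0.0557419 = 0.0178374.
Normalizing constant: 0.31·0.0204648 + 0.37·0.103677 + 0.32·0.0557419 = 0.0625419.
P(3 | observation) = 0.0178374 / 0.0625419 = 0.285207.

0.285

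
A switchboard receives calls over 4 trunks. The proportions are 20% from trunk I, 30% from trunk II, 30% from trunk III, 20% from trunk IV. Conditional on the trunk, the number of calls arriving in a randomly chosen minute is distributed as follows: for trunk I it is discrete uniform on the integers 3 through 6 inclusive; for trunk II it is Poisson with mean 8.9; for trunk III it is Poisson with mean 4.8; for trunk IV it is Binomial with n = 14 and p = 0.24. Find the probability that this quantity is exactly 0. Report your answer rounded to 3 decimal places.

Conditional on each trunk, P(X = 0): I: 0; II: 0.000136389; III: 0.00822975; IV: 0.0214482.
By total probability, P(X = 0) = 0.2·0 + 0.3·0.000136389 + 0.3·0.00822975 + 0.2·0.0214482 = 0.00679948.

0.007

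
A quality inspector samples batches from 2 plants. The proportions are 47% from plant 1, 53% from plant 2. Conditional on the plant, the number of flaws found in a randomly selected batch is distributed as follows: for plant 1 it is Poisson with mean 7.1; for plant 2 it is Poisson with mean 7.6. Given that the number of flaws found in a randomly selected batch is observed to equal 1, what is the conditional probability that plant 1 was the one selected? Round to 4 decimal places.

0.5773

Likelihoods P(X=1 | ·): 1: 0.00585824; 2: 0.00380343.
Posterior ∝ prior × likelihood. Numerator for 1: 0.47·0.00585824 = 0.00275338.
Normalizing constant: 0.47·0.00585824 + 0.53·0.00380343 = 0.00476919.
P(1 | observation) = 0.00275338 / 0.00476919 = 0.577325.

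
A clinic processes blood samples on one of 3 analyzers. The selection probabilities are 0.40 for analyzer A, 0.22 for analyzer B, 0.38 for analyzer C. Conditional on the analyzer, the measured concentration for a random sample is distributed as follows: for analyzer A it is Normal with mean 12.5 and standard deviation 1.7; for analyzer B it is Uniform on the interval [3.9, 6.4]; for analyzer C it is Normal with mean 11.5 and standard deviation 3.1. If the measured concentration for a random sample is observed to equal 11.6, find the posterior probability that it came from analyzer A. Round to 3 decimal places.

0.625

Likelihoods f(11.6 | ·): A: 0.203986; B: 0; C: 0.128624.
Posterior ∝ prior × likelihood. Numerator for A: 0.4·0.203986 = 0.0815943.
Normalizing constant: 0.4·0.203986 + 0.22·0 + 0.38·0.128624 = 0.130471.
P(A | observation) = 0.0815943 / 0.130471 = 0.62538.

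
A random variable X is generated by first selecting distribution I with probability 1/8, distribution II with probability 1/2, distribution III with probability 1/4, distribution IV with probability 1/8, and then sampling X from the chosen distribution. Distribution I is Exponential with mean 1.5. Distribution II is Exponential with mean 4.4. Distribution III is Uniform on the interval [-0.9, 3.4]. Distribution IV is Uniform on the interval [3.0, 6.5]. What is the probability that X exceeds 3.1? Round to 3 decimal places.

0.402

Conditional on each component, P(X > 3.1): I: 0.126607; II: 0.494333; III: 0.0697674; IV: 0.971429.
By total probability, P(X > 3.1) = 0.125·0.126607 + 0.5·0.494333 + 0.25·0.0697674 + 0.125·0.971429 = 0.401863.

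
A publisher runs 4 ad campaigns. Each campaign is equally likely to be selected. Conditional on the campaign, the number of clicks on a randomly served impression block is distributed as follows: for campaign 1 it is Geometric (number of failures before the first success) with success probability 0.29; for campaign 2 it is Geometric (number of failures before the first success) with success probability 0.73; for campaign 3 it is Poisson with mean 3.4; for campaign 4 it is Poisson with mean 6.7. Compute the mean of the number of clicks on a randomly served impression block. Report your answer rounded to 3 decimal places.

3.230

Component means — 1: 2.44828; 2: 0.369863; 3: 3.4; 4: 6.7.
E[X] = 0.25·2.44828 + 0.25·0.369863 + 0.25·3.4 + 0.25·6.7 = 3.22953.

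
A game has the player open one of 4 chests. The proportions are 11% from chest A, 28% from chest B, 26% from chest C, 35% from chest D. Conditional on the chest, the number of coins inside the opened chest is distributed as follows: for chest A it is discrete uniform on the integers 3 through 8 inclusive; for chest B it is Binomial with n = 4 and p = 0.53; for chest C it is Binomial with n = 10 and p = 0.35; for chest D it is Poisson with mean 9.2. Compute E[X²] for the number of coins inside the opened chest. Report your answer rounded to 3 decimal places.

For each component E[X²] = Var + (mean)², giving A: 33.1667; B: 5.4908; C: 14.525; D: 93.84.
Overall E[X²] = 0.11·33.1667 + 0.28·5.4908 + 0.26·14.525 + 0.35·93.84 = 41.8063.

41.806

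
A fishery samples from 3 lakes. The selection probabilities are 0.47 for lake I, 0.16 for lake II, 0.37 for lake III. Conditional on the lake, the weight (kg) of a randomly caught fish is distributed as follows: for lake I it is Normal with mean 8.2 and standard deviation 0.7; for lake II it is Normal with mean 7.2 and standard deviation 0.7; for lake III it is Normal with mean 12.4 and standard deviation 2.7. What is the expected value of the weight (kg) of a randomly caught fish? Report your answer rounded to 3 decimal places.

Component means — I: 8.2; II: 7.2; III: 12.4.
E[X] = 0.47·8.2 + 0.16·7.2 + 0.37·12.4 = 9.594.

9.594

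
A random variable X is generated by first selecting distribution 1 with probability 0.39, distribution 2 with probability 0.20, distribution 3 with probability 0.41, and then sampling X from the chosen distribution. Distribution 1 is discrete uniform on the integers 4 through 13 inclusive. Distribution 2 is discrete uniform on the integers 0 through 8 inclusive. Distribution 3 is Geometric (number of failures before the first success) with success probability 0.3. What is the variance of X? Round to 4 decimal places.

Per component, 1: μ=8.5, E[X²]=80.5; 2: μ=4, E[X²]=22.6667; 3: μ=2.33333, E[X²]=13.2222.
E[X] = 0.39·8.5 + 0.2·4 + 0.41·2.33333 = 5.07167.
E[X²] = 0.39·80.5 + 0.2·22.6667 + 0.41·13.2222 = 41.3494.
Var(X) = E[X²] − (E[X])² = 41.3494 − 25.7218 = 15.6276.

15.6276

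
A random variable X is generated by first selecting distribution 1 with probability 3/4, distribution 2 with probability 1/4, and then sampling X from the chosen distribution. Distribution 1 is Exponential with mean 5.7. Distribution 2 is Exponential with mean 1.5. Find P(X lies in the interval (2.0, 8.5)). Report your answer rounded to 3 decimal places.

Conditional on each component, P(2.0 < X < 8.5): 1: 0.478974; 2: 0.260138.
By total probability, P(2.0 < X < 8.5) = 0.75·0.478974 + 0.25·0.260138 = 0.424265.

0.424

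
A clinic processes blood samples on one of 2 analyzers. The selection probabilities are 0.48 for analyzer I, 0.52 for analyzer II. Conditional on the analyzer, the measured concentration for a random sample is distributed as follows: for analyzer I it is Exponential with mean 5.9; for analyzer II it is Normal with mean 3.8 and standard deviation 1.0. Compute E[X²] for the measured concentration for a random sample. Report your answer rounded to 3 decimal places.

For each component E[X²] = Var + (mean)², giving I: 69.62; II: 15.44.
Overall E[X²] = 0.48·69.62 + 0.52·15.44 = 41.4464.

41.446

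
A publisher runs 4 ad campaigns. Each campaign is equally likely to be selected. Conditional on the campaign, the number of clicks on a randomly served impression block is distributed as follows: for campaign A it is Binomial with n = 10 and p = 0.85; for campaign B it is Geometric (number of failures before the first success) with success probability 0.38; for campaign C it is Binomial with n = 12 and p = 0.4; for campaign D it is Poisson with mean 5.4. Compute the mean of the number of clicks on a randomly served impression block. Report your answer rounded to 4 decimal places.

Component means — A: 8.5; B: 1.63158; C: 4.8; D: 5.4.
E[X] = 0.25·8.5 + 0.25·1.63158 + 0.25·4.8 + 0.25·5.4 = 5.08289.

5.0829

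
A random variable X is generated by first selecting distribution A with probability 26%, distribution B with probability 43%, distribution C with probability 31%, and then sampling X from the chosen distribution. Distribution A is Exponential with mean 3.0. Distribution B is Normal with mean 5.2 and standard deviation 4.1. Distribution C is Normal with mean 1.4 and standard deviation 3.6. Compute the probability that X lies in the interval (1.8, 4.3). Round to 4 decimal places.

Conditional on each component, P(1.8 < X < 4.3): A: 0.310299; B: 0.209649; C: 0.245515.
By total probability, P(1.8 < X < 4.3) = 0.26·0.310299 + 0.43·0.209649 + 0.31·0.245515 = 0.246936.

0.2469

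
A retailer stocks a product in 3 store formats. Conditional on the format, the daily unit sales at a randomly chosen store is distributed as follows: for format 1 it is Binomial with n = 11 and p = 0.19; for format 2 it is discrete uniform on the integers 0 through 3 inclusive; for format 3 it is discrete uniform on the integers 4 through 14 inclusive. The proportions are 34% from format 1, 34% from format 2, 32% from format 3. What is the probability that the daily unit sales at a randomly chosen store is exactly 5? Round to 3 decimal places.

0.040

Conditional on each format, P(X = 5): 1: 0.0323087; 2: 0; 3: 0.0909091.
By total probability, P(X = 5) = 0.34·0.0323087 + 0.34·0 + 0.32·0.0909091 = 0.0400759.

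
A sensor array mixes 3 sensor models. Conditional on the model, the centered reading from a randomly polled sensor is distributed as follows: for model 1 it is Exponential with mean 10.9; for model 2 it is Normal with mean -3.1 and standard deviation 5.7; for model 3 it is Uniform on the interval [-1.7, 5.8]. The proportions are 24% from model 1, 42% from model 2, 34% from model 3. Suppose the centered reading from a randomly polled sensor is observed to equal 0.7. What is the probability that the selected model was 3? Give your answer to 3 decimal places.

Likelihoods f(0.7 | ·): 1: 0.0860366; 2: 0.0560435; 3: 0.133333.
Posterior ∝ prior × likelihood. Numerator for 3: 0.34·0.133333 = 0.0453333.
Normalizing constant: 0.24·0.0860366 + 0.42·0.0560435 + 0.34·0.133333 = 0.0895204.
P(3 | observation) = 0.0453333 / 0.0895204 = 0.506402.

0.506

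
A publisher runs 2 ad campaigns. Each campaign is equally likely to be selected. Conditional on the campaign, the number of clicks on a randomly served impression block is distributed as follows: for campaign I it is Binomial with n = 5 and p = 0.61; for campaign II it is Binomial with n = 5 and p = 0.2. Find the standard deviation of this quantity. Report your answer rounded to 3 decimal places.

Per component, I: μ=3.05, E[X²]=10.492; II: μ=1, E[X²]=1.8.
E[X] = 0.5·3.05 + 0.5·1 = 2.025.
E[X²] = 0.5·10.492 + 0.5·1.8 = 6.146.
Var(X) = E[X²] − (E[X])² = 6.146 − 4.10062 = 2.04537.
SD(X) = √2.04537 = 1.43017.

1.430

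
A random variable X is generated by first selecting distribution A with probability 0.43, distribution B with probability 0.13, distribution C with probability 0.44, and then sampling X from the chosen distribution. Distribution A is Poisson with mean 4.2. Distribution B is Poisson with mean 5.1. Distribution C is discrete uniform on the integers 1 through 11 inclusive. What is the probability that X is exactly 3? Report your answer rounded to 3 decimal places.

0.137

Conditional on each component, P(X = 3): A: 0.185165; B: 0.13479; C: 0.0909091.
By total probability, P(X = 3) = 0.43·0.185165 + 0.13·0.13479 + 0.44·0.0909091 = 0.137144.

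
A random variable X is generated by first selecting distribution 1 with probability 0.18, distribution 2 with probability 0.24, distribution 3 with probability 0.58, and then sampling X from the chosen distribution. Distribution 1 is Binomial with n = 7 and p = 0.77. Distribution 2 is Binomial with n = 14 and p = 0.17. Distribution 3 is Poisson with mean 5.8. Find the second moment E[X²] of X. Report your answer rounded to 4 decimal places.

For each component E[X²] = Var + (mean)², giving 1: 30.2918; 2: 7.6398; 3: 39.44.
Overall E[X²] = 0.18·30.2918 + 0.24·7.6398 + 0.58·39.44 = 30.1613.

30.1613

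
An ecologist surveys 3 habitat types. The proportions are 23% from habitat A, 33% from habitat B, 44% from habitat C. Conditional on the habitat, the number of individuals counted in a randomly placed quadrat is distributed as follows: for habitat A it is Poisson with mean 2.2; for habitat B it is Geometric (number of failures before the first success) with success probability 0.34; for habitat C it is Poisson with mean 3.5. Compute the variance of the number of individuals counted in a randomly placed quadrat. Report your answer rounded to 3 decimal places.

Per component, A: μ=2.2, E[X²]=7.04; B: μ=1.94118, E[X²]=9.47751; C: μ=3.5, E[X²]=15.75.
E[X] = 0.23·2.2 + 0.33·1.94118 + 0.44·3.5 = 2.68659.
E[X²] = 0.23·7.04 + 0.33·9.47751 + 0.44·15.75 = 11.6768.
Var(X) = E[X²] − (E[X])² = 11.6768 − 7.21776 = 4.45902.

4.459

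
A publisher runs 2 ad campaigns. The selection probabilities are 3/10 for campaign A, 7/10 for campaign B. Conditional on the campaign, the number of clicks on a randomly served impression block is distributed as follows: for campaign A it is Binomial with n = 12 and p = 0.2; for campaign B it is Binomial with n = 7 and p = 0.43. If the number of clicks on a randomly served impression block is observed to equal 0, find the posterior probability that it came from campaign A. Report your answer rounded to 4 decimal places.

0.6010

Likelihoods P(X=0 | ·): A: 0.0687195; B: 0.019549.
Posterior ∝ prior × likelihood. Numerator for A: 0.3·0.0687195 = 0.0206158.
Normalizing constant: 0.3·0.0687195 + 0.7·0.019549 = 0.0343001.
P(A | observation) = 0.0206158 / 0.0343001 = 0.601043.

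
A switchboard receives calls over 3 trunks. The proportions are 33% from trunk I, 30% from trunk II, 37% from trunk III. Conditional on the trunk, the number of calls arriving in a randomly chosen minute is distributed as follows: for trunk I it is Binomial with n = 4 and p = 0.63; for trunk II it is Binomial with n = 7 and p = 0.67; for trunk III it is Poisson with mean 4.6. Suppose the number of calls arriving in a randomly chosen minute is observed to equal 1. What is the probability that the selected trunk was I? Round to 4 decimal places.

Likelihoods P(X=1 | ·): I: 0.127646; II: 0.00605698; III: 0.0462384.
Posterior ∝ prior × likelihood. Numerator for I: 0.33·0.127646 = 0.042123.
Normalizing constant: 0.33·0.127646 + 0.3·0.00605698 + 0.37·0.0462384 = 0.0610484.
P(I | observation) = 0.042123 / 0.0610484 = 0.689995.

0.6900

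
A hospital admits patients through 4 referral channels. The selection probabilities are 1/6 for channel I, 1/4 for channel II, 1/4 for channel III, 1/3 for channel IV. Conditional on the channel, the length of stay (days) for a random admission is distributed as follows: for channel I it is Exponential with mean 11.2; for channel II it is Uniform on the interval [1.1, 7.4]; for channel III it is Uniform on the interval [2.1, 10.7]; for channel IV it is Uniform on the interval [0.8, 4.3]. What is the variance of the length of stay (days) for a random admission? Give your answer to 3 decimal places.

Per component, I: μ=11.2, E[X²]=250.88; II: μ=4.25, E[X²]=21.37; III: μ=6.4, E[X²]=47.1233; IV: μ=2.55, E[X²]=7.52333.
E[X] = 0.166667·11.2 + 0.25·4.25 + 0.25·6.4 + 0.333333·2.55 = 5.37917.
E[X²] = 0.166667·250.88 + 0.25·21.37 + 0.25·47.1233 + 0.333333·7.52333 = 61.4444.
Var(X) = E[X²] − (E[X])² = 61.4444 − 28.9354 = 32.509.

32.509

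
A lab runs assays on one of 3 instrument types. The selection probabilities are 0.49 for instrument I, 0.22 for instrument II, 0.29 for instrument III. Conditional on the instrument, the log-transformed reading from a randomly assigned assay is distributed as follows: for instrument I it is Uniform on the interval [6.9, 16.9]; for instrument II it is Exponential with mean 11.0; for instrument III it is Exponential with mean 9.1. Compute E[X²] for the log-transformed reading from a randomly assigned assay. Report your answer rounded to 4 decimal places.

For each component E[X²] = Var + (mean)², giving I: 149.943; II: 242; III: 165.62.
Overall E[X²] = 0.49·149.943 + 0.22·242 + 0.29·165.62 = 174.742.

174.7420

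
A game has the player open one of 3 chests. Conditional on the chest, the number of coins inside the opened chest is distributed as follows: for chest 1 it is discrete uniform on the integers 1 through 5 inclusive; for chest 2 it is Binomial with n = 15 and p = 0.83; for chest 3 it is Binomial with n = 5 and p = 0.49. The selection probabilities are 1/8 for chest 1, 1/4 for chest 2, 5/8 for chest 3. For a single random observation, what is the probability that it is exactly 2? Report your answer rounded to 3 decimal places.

0.224

Conditional on each chest, P(X = 2): 1: 0.2; 2: 7.16443e-09; 3: 0.318495.
By total probability, P(X = 2) = 0.125·0.2 + 0.25·7.16443e-09 + 0.625·0.318495 = 0.224059.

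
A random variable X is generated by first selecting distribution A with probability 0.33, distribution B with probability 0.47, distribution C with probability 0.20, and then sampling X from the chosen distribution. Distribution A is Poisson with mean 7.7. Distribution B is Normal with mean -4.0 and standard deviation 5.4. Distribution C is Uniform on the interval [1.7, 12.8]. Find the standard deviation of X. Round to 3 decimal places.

Per component, A: μ=7.7, E[X²]=66.99; B: μ=-4, E[X²]=45.16; C: μ=7.25, E[X²]=62.83.
E[X] = 0.33·7.7 + 0.47·-4 + 0.2·7.25 = 2.111.
E[X²] = 0.33·66.99 + 0.47·45.16 + 0.2·62.83 = 55.8979.
Var(X) = E[X²] − (E[X])² = 55.8979 − 4.45632 = 51.4416.
SD(X) = √51.4416 = 7.17228.

7.172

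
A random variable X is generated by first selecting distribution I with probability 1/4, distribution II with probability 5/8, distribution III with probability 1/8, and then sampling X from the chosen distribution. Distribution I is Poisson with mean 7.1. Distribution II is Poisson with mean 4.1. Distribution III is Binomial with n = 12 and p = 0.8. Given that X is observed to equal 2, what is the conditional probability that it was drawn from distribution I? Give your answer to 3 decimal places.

Likelihoods P(X=2 | ·): I: 0.0207968; II: 0.139293; III: 4.32538e-06.
Posterior ∝ prior × likelihood. Numerator for I: 0.25·0.0207968 = 0.00519919.
Normalizing constant: 0.25·0.0207968 + 0.625·0.139293 + 0.125·4.32538e-06 = 0.0922581.
P(I | observation) = 0.00519919 / 0.0922581 = 0.0563549.

0.056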